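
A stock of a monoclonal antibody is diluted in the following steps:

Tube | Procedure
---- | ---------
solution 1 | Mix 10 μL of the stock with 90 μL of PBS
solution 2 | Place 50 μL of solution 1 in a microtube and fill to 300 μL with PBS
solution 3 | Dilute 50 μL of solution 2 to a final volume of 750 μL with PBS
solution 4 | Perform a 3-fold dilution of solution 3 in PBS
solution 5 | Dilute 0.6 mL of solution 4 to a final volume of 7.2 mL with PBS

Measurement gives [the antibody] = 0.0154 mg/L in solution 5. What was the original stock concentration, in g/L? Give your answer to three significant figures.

0.499 g/L

Step 1: 10 μL + 90 μL = 100 μL total → factor 100/10 = 10
Step 2: 50 μL brought to 300 μL → factor 300/50 = 6
Step 3: 50 μL brought to 750 μL → factor 750/50 = 15
Step 4: 3-fold → factor 3
Step 5: 0.6 mL brought to 7.2 mL → factor 7.2/0.6 = 12
Overall dilution factor = 10 × 6 × 15 × 3 × 12 = 32400
Stock = 0.0154 mg/L × 32400 = 499.0 mg/L = 0.499 g/L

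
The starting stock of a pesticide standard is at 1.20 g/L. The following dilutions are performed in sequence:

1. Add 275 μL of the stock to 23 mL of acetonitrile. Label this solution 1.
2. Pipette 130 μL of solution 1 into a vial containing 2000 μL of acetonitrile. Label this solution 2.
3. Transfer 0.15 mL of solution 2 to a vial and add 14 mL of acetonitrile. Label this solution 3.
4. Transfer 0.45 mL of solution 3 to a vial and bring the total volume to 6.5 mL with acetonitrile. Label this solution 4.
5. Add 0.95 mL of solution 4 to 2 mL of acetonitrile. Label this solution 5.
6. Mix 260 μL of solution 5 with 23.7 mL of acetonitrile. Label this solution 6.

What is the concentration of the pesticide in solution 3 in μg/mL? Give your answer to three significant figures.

Step 1: 275 μL + 23 mL = 23275 μL total → factor 23275/275 = 84.636
Step 2: 130 μL + 2000 μL = 2130 μL total → factor 2130/130 = 16.385
Step 3: 0.15 mL + 14 mL = 14.15 mL total → factor 14.15/0.15 = 94.333
Dilution factor through solution 3 = 84.636 × 16.385 × 94.333 = 1.3082 × 10^5
[solution 3] = 1.20 g/L / 1.3082 × 10^5 = 9.173 × 10^-6 g/L = 0.00917 μg/mL

0.00917 μg/mL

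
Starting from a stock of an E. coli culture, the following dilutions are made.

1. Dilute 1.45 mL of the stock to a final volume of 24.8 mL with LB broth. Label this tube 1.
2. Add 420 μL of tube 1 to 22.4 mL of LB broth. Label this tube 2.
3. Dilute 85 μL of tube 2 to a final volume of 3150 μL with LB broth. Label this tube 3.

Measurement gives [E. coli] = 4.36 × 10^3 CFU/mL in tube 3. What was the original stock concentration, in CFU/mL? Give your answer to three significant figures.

1.50 × 10^8 CFU/mL

Step 1: 1.45 mL brought to 24.8 mL → factor 24.8/1.45 = 17.103
Step 2: 420 μL + 22.4 mL = 22820 μL total → factor 22820/420 = 54.333
Step 3: 85 μL brought to 3150 μL → factor 3150/85 = 37.059
Overall dilution factor = 17.103 × 54.333 × 37.059 = 34438
Stock = 4.36 × 10^3 CFU/mL × 34438 = 1.50 × 10^8 CFU/mL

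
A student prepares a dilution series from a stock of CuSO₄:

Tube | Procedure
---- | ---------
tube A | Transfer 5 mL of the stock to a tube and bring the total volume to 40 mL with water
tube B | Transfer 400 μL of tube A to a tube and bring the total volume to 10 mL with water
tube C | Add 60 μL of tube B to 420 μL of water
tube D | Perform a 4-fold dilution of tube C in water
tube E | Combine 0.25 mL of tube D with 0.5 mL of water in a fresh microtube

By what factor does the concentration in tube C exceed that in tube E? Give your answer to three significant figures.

Step 1: 5 mL brought to 40 mL → factor 40/5 = 8
Step 2: 400 μL brought to 10 mL → factor 10000/400 = 25
Step 3: 60 μL + 420 μL = 480 μL total → factor 480/60 = 8
Step 4: 4-fold → factor 4
Step 5: 0.25 mL + 0.5 mL = 0.75 mL total → factor 0.75/0.25 = 3
Dilution factor to tube C = 1600; to tube E = 19200
[tube C]/[tube E] = (factor to tube E)/(factor to tube C) = 19200/1600 = 12.0

12.0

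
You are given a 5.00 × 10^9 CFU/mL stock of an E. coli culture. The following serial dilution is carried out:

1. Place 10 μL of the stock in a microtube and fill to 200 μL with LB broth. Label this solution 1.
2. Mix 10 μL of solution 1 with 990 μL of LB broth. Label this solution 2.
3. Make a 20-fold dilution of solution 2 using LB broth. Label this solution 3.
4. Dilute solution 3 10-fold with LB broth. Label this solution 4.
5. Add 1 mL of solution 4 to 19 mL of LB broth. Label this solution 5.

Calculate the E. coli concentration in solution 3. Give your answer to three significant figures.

Step 1: 10 μL brought to 200 μL → factor 200/10 = 20
Step 2: 10 μL + 990 μL = 1000 μL total → factor 1000/10 = 100
Step 3: 20-fold → factor 20
Dilution factor through solution 3 = 20 × 100 × 20 = 40000
[solution 3] = 5.00 × 10^9 CFU/mL / 40000 = 1.25 × 10^5 CFU/mL

1.25 × 10^5 CFU/mL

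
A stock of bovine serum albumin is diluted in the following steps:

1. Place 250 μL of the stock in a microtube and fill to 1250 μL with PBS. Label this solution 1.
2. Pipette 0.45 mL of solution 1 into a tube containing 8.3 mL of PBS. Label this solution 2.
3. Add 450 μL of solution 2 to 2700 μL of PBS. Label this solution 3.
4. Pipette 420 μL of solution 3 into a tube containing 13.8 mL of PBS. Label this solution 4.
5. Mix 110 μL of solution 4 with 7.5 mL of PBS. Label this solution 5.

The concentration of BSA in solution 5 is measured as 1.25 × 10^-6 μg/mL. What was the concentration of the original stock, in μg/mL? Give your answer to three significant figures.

Step 1: 250 μL brought to 1250 μL → factor 1250/250 = 5
Step 2: 0.45 mL + 8.3 mL = 8.75 mL total → factor 8.75/0.45 = 19.444
Step 3: 450 μL + 2700 μL = 3150 μL total → factor 3150/450 = 7
Step 4: 420 μL + 13.8 mL = 14220 μL total → factor 14220/420 = 33.857
Step 5: 110 μL + 7.5 mL = 7610 μL total → factor 7610/110 = 69.182
Overall dilution factor = 5 × 19.444 × 7 × 33.857 × 69.182 = 1.5941 × 10^6
Stock = 1.25 × 10^-6 μg/mL × 1.5941 × 10^6 = 1.99 μg/mL

1.99 μg/mL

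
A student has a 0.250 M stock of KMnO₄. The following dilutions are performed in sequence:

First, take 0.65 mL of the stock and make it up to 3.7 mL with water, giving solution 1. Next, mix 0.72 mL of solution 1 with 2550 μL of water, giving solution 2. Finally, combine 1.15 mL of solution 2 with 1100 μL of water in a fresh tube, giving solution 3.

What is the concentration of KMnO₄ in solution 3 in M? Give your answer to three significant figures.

Step 1: 0.65 mL brought to 3.7 mL → factor 3.7/0.65 = 5.6923
Step 2: 0.72 mL + 2550 μL = 3.27 mL total → factor 3.27/0.72 = 4.5417
Step 3: 1.15 mL + 1100 μL = 2.25 mL total → factor 2.25/1.15 = 1.9565
Overall dilution factor = 5.6923 × 4.5417 × 1.9565 = 50.581
Final = 0.250 M / 50.581 = 0.00494 M

0.00494 M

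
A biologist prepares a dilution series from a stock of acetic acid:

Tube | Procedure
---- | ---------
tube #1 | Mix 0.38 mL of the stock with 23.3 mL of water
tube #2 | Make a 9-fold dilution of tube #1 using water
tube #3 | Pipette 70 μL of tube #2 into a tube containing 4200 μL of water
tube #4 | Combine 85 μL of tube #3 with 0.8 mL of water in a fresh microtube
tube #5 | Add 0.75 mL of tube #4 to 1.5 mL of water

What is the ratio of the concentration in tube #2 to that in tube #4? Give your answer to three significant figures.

Step 1: 0.38 mL + 23.3 mL = 23.68 mL total → factor 23.68/0.38 = 62.316
Step 2: 9-fold → factor 9
Step 3: 70 μL + 4200 μL = 4270 μL total → factor 4270/70 = 61
Step 4: 85 μL + 0.8 mL = 885 μL total → factor 885/85 = 10.412
Dilution factor to tube #2 = 560.84; to tube #4 = 3.562 × 10^5
[tube #2]/[tube #4] = (factor to tube #4)/(factor to tube #2) = 3.562 × 10^5/560.84 = 635

635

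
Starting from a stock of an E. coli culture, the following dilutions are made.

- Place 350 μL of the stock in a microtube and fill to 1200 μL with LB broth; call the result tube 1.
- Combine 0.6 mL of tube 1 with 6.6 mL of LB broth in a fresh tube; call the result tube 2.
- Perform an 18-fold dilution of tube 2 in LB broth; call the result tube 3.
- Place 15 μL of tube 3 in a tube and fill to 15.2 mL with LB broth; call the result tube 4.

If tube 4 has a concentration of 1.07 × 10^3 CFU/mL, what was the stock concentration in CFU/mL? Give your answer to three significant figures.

Step 1: 350 μL brought to 1200 μL → factor 1200/350 = 3.4286
Step 2: 0.6 mL + 6.6 mL = 7.2 mL total → factor 7.2/0.6 = 12
Step 3: 18-fold → factor 18
Step 4: 15 μL brought to 15.2 mL → factor 15200/15 = 1013.3
Overall dilution factor = 3.4286 × 12 × 18 × 1013.3 = 7.5045 × 10^5
Stock = 1.07 × 10^3 CFU/mL × 7.5045 × 10^5 = 8.03 × 10^8 CFU/mL

8.03 × 10^8 CFU/mL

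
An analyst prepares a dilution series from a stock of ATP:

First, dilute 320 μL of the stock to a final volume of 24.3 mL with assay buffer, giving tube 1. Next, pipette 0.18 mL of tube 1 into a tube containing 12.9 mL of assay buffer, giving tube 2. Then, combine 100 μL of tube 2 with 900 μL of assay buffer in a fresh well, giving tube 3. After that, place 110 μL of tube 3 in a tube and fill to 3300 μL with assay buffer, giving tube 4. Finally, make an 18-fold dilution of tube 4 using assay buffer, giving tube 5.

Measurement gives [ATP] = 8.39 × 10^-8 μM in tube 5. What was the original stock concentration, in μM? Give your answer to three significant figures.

Step 1: 320 μL brought to 24.3 mL → factor 24300/320 = 75.938
Step 2: 0.18 mL + 12.9 mL = 13.08 mL total → factor 13.08/0.18 = 72.667
Step 3: 100 μL + 900 μL = 1000 μL total → factor 1000/100 = 10
Step 4: 110 μL brought to 3300 μL → factor 3300/110 = 30
Step 5: 18-fold → factor 18
Overall dilution factor = 75.938 × 72.667 × 10 × 30 × 18 = 2.9798 × 10^7
Stock = 8.39 × 10^-8 μM × 2.9798 × 10^7 = 2.50 μM

2.50 μM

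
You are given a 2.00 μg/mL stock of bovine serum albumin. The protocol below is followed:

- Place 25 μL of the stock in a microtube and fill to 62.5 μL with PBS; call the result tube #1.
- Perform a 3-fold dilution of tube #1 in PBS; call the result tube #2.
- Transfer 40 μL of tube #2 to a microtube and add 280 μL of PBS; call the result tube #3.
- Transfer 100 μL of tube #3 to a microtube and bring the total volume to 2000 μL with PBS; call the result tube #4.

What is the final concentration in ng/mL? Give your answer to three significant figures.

1.67 ng/mL

Step 1: 25 μL brought to 62.5 μL → factor 62.5/25 = 2.5
Step 2: 3-fold → factor 3
Step 3: 40 μL + 280 μL = 320 μL total → factor 320/40 = 8
Step 4: 100 μL brought to 2000 μL → factor 2000/100 = 20
Overall dilution factor = 2.5 × 3 × 8 × 20 = 1200
Final = 2.00 μg/mL / 1200 = 0.001667 μg/mL = 1.67 ng/mL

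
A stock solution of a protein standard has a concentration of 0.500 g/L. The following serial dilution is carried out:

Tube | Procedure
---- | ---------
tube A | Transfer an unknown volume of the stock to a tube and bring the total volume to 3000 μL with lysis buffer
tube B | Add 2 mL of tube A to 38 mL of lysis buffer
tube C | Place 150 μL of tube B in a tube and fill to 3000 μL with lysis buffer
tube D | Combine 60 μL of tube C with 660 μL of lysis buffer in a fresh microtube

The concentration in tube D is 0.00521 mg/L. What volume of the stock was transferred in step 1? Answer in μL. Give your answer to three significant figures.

150 μL

Step 1: v brought to 3000 μL → factor = 3000 μL/v
Step 2: 2 mL + 38 mL = 40 mL total → factor 40/2 = 20
Step 3: 150 μL brought to 3000 μL → factor 3000/150 = 20
Step 4: 60 μL + 660 μL = 720 μL total → factor 720/60 = 12
Product of known-step factors = 4800
Overall factor = 0.500 g/L / (0.00521 mg/L) = 95969
Step-1 factor = 95969 / 4800 = 19.994
v = 3000 μL / 19.994 = 150 μL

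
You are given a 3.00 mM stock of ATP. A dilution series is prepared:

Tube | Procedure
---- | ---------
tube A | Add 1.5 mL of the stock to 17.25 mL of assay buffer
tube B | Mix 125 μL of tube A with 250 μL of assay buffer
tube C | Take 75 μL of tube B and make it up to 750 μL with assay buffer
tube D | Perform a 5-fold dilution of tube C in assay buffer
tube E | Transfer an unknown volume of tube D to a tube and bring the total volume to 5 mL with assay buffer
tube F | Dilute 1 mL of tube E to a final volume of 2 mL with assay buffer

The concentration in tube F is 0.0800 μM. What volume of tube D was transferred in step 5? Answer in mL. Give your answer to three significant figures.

Step 1: 1.5 mL + 17.25 mL = 18.75 mL total → factor 18.75/1.5 = 12.5
Step 2: 125 μL + 250 μL = 375 μL total → factor 375/125 = 3
Step 3: 75 μL brought to 750 μL → factor 750/75 = 10
Step 4: 5-fold → factor 5
Step 5: v brought to 5 mL → factor = 5 mL/v
Step 6: 1 mL brought to 2 mL → factor 2/1 = 2
Product of known-step factors = 3750
Overall factor = 3.00 mM / (0.0800 μM) = 37500
Step-5 factor = 37500 / 3750 = 10
v = 5 mL / 10 = 0.500 mL

0.500 mL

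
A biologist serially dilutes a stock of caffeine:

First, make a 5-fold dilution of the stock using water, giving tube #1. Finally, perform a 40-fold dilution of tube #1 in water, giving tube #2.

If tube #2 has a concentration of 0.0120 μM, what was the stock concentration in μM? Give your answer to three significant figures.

2.40 μM

Step 1: 5-fold → factor 5
Step 2: 40-fold → factor 40
Overall dilution factor = 5 × 40 = 200
Stock = 0.0120 μM × 200 = 2.40 μM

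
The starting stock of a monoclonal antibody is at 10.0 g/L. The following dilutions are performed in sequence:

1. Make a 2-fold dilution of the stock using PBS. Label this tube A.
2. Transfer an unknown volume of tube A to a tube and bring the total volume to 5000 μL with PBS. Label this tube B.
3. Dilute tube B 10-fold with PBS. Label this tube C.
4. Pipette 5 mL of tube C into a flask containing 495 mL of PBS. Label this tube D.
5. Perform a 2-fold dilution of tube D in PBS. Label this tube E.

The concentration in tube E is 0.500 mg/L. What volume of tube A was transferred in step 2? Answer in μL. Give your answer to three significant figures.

1.00 × 10^3 μL

Step 1: 2-fold → factor 2
Step 2: v brought to 5000 μL → factor = 5000 μL/v
Step 3: 10-fold → factor 10
Step 4: 5 mL + 495 mL = 500 mL total → factor 500/5 = 100
Step 5: 2-fold → factor 2
Product of known-step factors = 4000
Overall factor = 10.0 g/L / (0.500 mg/L) = 20000
Step-2 factor = 20000 / 4000 = 5
v = 5000 μL / 5 = 1.00 × 10^3 μL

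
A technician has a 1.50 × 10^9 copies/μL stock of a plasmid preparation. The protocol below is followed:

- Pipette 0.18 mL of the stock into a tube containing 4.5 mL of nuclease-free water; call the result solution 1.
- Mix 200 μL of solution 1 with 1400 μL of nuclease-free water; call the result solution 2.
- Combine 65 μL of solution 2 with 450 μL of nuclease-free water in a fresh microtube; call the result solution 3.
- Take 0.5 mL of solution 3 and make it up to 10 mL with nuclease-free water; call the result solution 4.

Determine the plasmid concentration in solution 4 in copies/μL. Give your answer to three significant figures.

4.55 × 10^4 copies/μL

Step 1: 0.18 mL + 4.5 mL = 4.68 mL total → factor 4.68/0.18 = 26
Step 2: 200 μL + 1400 μL = 1600 μL total → factor 1600/200 = 8
Step 3: 65 μL + 450 μL = 515 μL total → factor 515/65 = 7.9231
Step 4: 0.5 mL brought to 10 mL → factor 10/0.5 = 20
Overall dilution factor = 26 × 8 × 7.9231 × 20 = 32960
Final = 1.50 × 10^9 copies/μL / 32960 = 4.55 × 10^4 copies/μL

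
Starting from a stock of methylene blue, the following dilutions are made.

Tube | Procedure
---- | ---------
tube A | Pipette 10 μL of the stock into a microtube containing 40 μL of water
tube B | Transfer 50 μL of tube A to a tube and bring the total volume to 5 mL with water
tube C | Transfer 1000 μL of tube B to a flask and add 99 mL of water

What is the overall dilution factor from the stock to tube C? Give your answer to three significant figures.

Step 1: 10 μL + 40 μL = 50 μL total → factor 50/10 = 5
Step 2: 50 μL brought to 5 mL → factor 5000/50 = 100
Step 3: 1000 μL + 99 mL = 1 × 10^5 μL total → factor 1 × 10^5/1000 = 100
Overall dilution factor = 5 × 100 × 100 = 50000

5.00 × 10^4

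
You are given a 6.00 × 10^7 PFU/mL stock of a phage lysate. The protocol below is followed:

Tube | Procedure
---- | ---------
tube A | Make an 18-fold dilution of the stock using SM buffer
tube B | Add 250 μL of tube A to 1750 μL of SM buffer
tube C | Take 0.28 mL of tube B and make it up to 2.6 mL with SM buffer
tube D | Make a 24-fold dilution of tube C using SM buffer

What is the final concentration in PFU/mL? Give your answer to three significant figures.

1.87 × 10^3 PFU/mL

Step 1: 18-fold → factor 18
Step 2: 250 μL + 1750 μL = 2000 μL total → factor 2000/250 = 8
Step 3: 0.28 mL brought to 2.6 mL → factor 2.6/0.28 = 9.2857
Step 4: 24-fold → factor 24
Overall dilution factor = 18 × 8 × 9.2857 × 24 = 32091
Final = 6.00 × 10^7 PFU/mL / 32091 = 1.87 × 10^3 PFU/mL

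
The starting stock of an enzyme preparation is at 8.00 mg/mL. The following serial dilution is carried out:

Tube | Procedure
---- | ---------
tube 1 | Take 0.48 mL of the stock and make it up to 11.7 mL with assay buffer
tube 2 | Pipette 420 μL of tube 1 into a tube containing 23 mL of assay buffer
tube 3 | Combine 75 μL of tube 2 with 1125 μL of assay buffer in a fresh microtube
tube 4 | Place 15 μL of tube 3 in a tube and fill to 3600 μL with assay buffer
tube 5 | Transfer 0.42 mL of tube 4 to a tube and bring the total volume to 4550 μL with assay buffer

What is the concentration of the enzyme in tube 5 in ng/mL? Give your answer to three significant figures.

0.141 ng/mL

Step 1: 0.48 mL brought to 11.7 mL → factor 11.7/0.48 = 24.375
Step 2: 420 μL + 23 mL = 23420 μL total → factor 23420/420 = 55.762
Step 3: 75 μL + 1125 μL = 1200 μL total → factor 1200/75 = 16
Step 4: 15 μL brought to 3600 μL → factor 3600/15 = 240
Step 5: 0.42 mL brought to 4550 μL → factor 4.55/0.42 = 10.833
Overall dilution factor = 24.375 × 55.762 × 16 × 240 × 10.833 = 5.6543 × 10^7
Final = 8.00 mg/mL / 5.6543 × 10^7 = 1.415 × 10^-7 mg/mL = 0.141 ng/mL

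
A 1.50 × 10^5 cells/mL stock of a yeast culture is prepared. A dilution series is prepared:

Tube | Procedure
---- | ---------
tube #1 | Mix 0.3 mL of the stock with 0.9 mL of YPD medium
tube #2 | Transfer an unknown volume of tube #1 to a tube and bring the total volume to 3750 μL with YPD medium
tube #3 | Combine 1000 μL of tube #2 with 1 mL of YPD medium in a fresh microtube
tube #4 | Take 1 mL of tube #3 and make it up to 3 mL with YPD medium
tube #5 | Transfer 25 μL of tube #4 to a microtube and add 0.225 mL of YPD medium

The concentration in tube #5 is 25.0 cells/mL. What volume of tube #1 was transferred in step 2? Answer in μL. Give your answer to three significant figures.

150 μL

Step 1: 0.3 mL + 0.9 mL = 1.2 mL total → factor 1.2/0.3 = 4
Step 2: v brought to 3750 μL → factor = 3750 μL/v
Step 3: 1000 μL + 1 mL = 2000 μL total → factor 2000/1000 = 2
Step 4: 1 mL brought to 3 mL → factor 3/1 = 3
Step 5: 25 μL + 0.225 mL = 250 μL total → factor 250/25 = 10
Product of known-step factors = 240
Overall factor = 1.50 × 10^5 cells/mL / (25.0 cells/mL) = 6000
Step-2 factor = 6000 / 240 = 25
v = 3750 μL / 25 = 150 μL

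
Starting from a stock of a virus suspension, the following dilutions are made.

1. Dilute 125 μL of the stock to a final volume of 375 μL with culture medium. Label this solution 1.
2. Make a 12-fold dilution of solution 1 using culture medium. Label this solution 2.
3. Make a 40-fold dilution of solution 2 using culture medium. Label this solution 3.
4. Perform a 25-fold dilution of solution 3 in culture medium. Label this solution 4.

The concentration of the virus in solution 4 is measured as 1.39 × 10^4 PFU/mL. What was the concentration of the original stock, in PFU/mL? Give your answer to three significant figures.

Step 1: 125 μL brought to 375 μL → factor 375/125 = 3
Step 2: 12-fold → factor 12
Step 3: 40-fold → factor 40
Step 4: 25-fold → factor 25
Overall dilution factor = 3 × 12 × 40 × 25 = 36000
Stock = 1.39 × 10^4 PFU/mL × 36000 = 5.00 × 10^8 PFU/mL

5.00 × 10^8 PFU/mL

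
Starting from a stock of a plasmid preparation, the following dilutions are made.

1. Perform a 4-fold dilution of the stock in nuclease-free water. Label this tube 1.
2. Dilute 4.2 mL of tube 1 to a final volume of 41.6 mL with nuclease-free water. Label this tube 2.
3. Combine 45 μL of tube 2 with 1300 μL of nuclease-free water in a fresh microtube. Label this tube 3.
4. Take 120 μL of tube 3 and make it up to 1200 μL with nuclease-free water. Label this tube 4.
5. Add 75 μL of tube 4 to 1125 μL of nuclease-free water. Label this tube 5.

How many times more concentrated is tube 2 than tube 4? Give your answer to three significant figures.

299

Step 1: 4-fold → factor 4
Step 2: 4.2 mL brought to 41.6 mL → factor 41.6/4.2 = 9.9048
Step 3: 45 μL + 1300 μL = 1345 μL total → factor 1345/45 = 29.889
Step 4: 120 μL brought to 1200 μL → factor 1200/120 = 10
Dilution factor to tube 2 = 39.619; to tube 4 = 11842
[tube 2]/[tube 4] = (factor to tube 4)/(factor to tube 2) = 11842/39.619 = 299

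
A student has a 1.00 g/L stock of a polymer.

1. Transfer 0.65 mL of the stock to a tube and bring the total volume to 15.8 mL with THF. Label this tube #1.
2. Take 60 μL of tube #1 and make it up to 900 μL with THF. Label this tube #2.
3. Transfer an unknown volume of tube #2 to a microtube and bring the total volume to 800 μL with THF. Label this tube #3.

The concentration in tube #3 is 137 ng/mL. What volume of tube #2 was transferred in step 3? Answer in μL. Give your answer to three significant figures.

40.0 μL

Step 1: 0.65 mL brought to 15.8 mL → factor 15.8/0.65 = 24.308
Step 2: 60 μL brought to 900 μL → factor 900/60 = 15
Step 3: v brought to 800 μL → factor = 800 μL/v
Product of known-step factors = 364.62
Overall factor = 1.00 g/L / (137 ng/mL) = 7299.3
Step-3 factor = 7299.3 / 364.62 = 20.019
v = 800 μL / 20.019 = 40.0 μL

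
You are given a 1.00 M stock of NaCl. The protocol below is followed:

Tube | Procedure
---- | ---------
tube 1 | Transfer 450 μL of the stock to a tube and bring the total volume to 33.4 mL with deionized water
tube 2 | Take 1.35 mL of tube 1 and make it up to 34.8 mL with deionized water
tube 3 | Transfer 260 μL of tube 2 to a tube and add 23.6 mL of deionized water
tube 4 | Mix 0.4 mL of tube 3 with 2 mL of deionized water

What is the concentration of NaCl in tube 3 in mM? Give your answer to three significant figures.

0.00570 mM

Step 1: 450 μL brought to 33.4 mL → factor 33400/450 = 74.222
Step 2: 1.35 mL brought to 34.8 mL → factor 34.8/1.35 = 25.778
Step 3: 260 μL + 23.6 mL = 23860 μL total → factor 23860/260 = 91.769
Dilution factor through tube 3 = 74.222 × 25.778 × 91.769 = 1.7558 × 10^5
[tube 3] = 1.00 M / 1.7558 × 10^5 = 5.695 × 10^-6 M = 0.00570 mM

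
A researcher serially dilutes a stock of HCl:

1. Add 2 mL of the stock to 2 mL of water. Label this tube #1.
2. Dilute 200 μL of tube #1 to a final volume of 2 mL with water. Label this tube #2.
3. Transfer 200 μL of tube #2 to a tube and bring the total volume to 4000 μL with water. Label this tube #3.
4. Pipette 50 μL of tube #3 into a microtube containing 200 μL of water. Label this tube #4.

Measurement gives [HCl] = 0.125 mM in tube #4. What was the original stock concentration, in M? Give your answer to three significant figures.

Step 1: 2 mL + 2 mL = 4 mL total → factor 4/2 = 2
Step 2: 200 μL brought to 2 mL → factor 2000/200 = 10
Step 3: 200 μL brought to 4000 μL → factor 4000/200 = 20
Step 4: 50 μL + 200 μL = 250 μL total → factor 250/50 = 5
Overall dilution factor = 2 × 10 × 20 × 5 = 2000
Stock = 0.125 mM × 2000 = 250.0 mM = 0.250 M

0.250 M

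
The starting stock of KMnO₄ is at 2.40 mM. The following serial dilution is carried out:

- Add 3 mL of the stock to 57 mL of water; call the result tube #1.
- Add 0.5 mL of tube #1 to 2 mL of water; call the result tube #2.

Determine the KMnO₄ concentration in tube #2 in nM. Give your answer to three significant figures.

2.40 × 10^4 nM

Step 1: 3 mL + 57 mL = 60 mL total → factor 60/3 = 20
Step 2: 0.5 mL + 2 mL = 2.5 mL total → factor 2.5/0.5 = 5
Overall dilution factor = 20 × 5 = 100
Final = 2.40 mM / 100 = 0.02400 mM = 2.40 × 10^4 nM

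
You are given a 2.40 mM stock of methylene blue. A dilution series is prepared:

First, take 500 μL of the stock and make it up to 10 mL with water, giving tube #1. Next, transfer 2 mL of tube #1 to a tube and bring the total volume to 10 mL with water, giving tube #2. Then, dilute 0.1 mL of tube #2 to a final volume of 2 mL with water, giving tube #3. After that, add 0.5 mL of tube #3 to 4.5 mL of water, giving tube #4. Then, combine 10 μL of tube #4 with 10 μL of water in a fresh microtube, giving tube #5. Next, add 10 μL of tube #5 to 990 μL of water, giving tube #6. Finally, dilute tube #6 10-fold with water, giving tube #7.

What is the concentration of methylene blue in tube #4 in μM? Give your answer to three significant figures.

0.120 μM

Step 1: 500 μL brought to 10 mL → factor 10000/500 = 20
Step 2: 2 mL brought to 10 mL → factor 10/2 = 5
Step 3: 0.1 mL brought to 2 mL → factor 2/0.1 = 20
Step 4: 0.5 mL + 4.5 mL = 5 mL total → factor 5/0.5 = 10
Dilution factor through tube #4 = 20 × 5 × 20 × 10 = 20000
[tube #4] = 2.40 mM / 20000 = 0.0001200 mM = 0.120 μM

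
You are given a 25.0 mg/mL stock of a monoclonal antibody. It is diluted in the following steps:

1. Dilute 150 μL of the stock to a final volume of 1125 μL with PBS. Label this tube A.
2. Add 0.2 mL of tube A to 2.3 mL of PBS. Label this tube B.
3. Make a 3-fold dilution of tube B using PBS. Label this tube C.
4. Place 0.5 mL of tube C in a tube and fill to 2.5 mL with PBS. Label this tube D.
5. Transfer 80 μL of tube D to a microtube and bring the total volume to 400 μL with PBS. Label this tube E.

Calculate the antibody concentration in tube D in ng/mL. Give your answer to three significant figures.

1.78 × 10^4 ng/mL

Step 1: 150 μL brought to 1125 μL → factor 1125/150 = 7.5
Step 2: 0.2 mL + 2.3 mL = 2.5 mL total → factor 2.5/0.2 = 12.5
Step 3: 3-fold → factor 3
Step 4: 0.5 mL brought to 2.5 mL → factor 2.5/0.5 = 5
Dilution factor through tube D = 7.5 × 12.5 × 3 × 5 = 1406.2
[tube D] = 25.0 mg/mL / 1406.2 = 0.01778 mg/mL = 1.78 × 10^4 ng/mL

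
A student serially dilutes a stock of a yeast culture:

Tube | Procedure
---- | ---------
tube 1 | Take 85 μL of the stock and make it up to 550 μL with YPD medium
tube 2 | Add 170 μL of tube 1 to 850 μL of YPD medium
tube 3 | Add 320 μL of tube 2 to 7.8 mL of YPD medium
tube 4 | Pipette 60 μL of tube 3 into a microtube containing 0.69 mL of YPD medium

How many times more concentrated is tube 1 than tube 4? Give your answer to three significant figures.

1.90 × 10^3

Step 1: 85 μL brought to 550 μL → factor 550/85 = 6.4706
Step 2: 170 μL + 850 μL = 1020 μL total → factor 1020/170 = 6
Step 3: 320 μL + 7.8 mL = 8120 μL total → factor 8120/320 = 25.375
Step 4: 60 μL + 0.69 mL = 750 μL total → factor 750/60 = 12.5
Dilution factor to tube 1 = 6.4706; to tube 4 = 12314
[tube 1]/[tube 4] = (factor to tube 4)/(factor to tube 1) = 12314/6.4706 = 1.90 × 10^3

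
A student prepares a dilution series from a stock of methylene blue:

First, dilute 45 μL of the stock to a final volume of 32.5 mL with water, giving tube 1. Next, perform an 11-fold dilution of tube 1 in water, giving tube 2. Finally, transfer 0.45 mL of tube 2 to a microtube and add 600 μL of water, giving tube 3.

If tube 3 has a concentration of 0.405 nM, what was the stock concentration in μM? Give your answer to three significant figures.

7.51 μM

Step 1: 45 μL brought to 32.5 mL → factor 32500/45 = 722.22
Step 2: 11-fold → factor 11
Step 3: 0.45 mL + 600 μL = 1.05 mL total → factor 1.05/0.45 = 2.3333
Overall dilution factor = 722.22 × 11 × 2.3333 = 18537
Stock = 0.405 nM × 18537 = 7508 nM = 7.51 μM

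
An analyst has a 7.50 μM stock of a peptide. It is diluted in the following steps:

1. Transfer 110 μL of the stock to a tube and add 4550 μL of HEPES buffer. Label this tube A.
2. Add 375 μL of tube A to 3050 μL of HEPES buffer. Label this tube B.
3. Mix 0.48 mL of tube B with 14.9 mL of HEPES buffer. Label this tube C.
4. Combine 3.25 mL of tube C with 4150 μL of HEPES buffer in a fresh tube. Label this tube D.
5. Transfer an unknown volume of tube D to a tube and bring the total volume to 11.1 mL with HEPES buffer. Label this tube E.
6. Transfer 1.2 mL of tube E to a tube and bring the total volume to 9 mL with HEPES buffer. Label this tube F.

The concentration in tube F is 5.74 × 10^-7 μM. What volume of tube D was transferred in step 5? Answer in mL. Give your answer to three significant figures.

Step 1: 110 μL + 4550 μL = 4660 μL total → factor 4660/110 = 42.364
Step 2: 375 μL + 3050 μL = 3425 μL total → factor 3425/375 = 9.1333
Step 3: 0.48 mL + 14.9 mL = 15.38 mL total → factor 15.38/0.48 = 32.042
Step 4: 3.25 mL + 4150 μL = 7.4 mL total → factor 7.4/3.25 = 2.2769
Step 5: v brought to 11.1 mL → factor = 11.1 mL/v
Step 6: 1.2 mL brought to 9 mL → factor 9/1.2 = 7.5
Product of known-step factors = 2.1171 × 10^5
Overall factor = 7.50 μM / (5.74 × 10^-7 μM) = 1.3066 × 10^7
Step-5 factor = 1.3066 × 10^7 / 2.1171 × 10^5 = 61.717
v = 11.1 mL / 61.717 = 0.180 mL

0.180 mL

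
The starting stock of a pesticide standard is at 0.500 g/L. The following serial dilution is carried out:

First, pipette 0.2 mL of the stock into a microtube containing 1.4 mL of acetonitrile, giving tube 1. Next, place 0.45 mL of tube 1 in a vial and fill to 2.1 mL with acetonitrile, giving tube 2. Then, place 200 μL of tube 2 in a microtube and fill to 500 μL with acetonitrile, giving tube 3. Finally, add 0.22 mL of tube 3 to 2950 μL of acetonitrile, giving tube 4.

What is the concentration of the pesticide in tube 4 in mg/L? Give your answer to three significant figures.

Step 1: 0.2 mL + 1.4 mL = 1.6 mL total → factor 1.6/0.2 = 8
Step 2: 0.45 mL brought to 2.1 mL → factor 2.1/0.45 = 4.6667
Step 3: 200 μL brought to 500 μL → factor 500/200 = 2.5
Step 4: 0.22 mL + 2950 μL = 3.17 mL total → factor 3.17/0.22 = 14.409
Overall dilution factor = 8 × 4.6667 × 2.5 × 14.409 = 1344.8
Final = 0.500 g/L / 1344.8 = 0.0003718 g/L = 0.372 mg/L

0.372 mg/L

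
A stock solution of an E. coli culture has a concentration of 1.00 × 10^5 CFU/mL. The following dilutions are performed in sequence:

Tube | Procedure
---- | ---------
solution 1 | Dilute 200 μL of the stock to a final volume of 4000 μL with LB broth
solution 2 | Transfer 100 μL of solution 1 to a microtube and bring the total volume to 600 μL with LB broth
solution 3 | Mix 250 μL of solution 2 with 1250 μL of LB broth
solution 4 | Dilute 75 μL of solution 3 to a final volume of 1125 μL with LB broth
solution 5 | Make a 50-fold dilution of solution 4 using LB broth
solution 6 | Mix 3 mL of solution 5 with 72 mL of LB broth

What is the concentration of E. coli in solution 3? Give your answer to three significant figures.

139 CFU/mL

Step 1: 200 μL brought to 4000 μL → factor 4000/200 = 20
Step 2: 100 μL brought to 600 μL → factor 600/100 = 6
Step 3: 250 μL + 1250 μL = 1500 μL total → factor 1500/250 = 6
Dilution factor through solution 3 = 20 × 6 × 6 = 720
[solution 3] = 1.00 × 10^5 CFU/mL / 720 = 139 CFU/mL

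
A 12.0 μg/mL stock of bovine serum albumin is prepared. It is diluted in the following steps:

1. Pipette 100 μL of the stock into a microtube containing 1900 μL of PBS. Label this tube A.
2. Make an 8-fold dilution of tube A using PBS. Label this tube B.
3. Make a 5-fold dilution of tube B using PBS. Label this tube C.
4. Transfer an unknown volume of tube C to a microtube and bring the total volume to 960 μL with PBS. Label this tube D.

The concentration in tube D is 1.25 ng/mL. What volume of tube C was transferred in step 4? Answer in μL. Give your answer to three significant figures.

80.0 μL

Step 1: 100 μL + 1900 μL = 2000 μL total → factor 2000/100 = 20
Step 2: 8-fold → factor 8
Step 3: 5-fold → factor 5
Step 4: v brought to 960 μL → factor = 960 μL/v
Product of known-step factors = 800
Overall factor = 12.0 μg/mL / (1.25 ng/mL) = 9600
Step-4 factor = 9600 / 800 = 12
v = 960 μL / 12 = 80.0 μL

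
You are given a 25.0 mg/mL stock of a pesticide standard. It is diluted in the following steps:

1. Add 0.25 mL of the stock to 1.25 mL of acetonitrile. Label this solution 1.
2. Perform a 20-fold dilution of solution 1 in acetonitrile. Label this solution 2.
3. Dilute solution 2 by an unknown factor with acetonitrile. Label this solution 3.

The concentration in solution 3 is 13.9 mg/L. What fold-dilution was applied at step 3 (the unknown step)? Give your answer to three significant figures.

15.0-fold

Step 1: 0.25 mL + 1.25 mL = 1.5 mL total → factor 1.5/0.25 = 6
Step 2: 20-fold → factor 20
Step 3: unknown factor x
Product of known-step factors = 120
Overall factor = 25.0 mg/mL / (13.9 mg/L) = 1798.6
x = 1798.6 / 120 = 15.0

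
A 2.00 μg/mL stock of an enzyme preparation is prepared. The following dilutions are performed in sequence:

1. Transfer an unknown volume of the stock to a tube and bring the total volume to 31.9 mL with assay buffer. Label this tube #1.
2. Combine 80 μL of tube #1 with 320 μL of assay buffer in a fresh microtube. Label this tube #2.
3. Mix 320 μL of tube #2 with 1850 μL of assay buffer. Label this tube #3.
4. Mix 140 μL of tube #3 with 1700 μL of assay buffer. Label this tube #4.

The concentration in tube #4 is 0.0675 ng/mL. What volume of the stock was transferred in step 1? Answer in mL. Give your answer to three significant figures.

Step 1: v brought to 31.9 mL → factor = 31.9 mL/v
Step 2: 80 μL + 320 μL = 400 μL total → factor 400/80 = 5
Step 3: 320 μL + 1850 μL = 2170 μL total → factor 2170/320 = 6.7812
Step 4: 140 μL + 1700 μL = 1840 μL total → factor 1840/140 = 13.143
Product of known-step factors = 445.62
Overall factor = 2.00 μg/mL / (0.0675 ng/mL) = 29630
Step-1 factor = 29630 / 445.62 = 66.49
v = 31.9 mL / 66.49 = 0.480 mL

0.480 mL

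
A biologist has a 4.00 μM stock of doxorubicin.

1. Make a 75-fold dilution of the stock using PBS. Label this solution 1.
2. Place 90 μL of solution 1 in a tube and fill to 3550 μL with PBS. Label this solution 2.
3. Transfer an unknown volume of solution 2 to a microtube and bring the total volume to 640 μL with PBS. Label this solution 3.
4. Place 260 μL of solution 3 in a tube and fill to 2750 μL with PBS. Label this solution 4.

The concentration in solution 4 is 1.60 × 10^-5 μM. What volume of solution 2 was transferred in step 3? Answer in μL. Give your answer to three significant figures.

Step 1: 75-fold → factor 75
Step 2: 90 μL brought to 3550 μL → factor 3550/90 = 39.444
Step 3: v brought to 640 μL → factor = 640 μL/v
Step 4: 260 μL brought to 2750 μL → factor 2750/260 = 10.577
Product of known-step factors = 31290
Overall factor = 4.00 μM / (1.60 × 10^-5 μM) = 2.5 × 10^5
Step-3 factor = 2.5 × 10^5 / 31290 = 7.9898
v = 640 μL / 7.9898 = 80.1 μL

80.1 μL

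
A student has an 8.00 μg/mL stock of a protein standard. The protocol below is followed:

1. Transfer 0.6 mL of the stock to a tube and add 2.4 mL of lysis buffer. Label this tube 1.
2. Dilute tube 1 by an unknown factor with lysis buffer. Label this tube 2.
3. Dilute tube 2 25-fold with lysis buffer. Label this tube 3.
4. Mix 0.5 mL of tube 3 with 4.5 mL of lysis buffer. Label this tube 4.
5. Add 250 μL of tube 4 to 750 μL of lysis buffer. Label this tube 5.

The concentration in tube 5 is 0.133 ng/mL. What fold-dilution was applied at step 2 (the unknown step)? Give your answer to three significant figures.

Step 1: 0.6 mL + 2.4 mL = 3 mL total → factor 3/0.6 = 5
Step 2: unknown factor x
Step 3: 25-fold → factor 25
Step 4: 0.5 mL + 4.5 mL = 5 mL total → factor 5/0.5 = 10
Step 5: 250 μL + 750 μL = 1000 μL total → factor 1000/250 = 4
Product of known-step factors = 5000
Overall factor = 8.00 μg/mL / (0.133 ng/mL) = 60150
x = 60150 / 5000 = 12.0

12.0-fold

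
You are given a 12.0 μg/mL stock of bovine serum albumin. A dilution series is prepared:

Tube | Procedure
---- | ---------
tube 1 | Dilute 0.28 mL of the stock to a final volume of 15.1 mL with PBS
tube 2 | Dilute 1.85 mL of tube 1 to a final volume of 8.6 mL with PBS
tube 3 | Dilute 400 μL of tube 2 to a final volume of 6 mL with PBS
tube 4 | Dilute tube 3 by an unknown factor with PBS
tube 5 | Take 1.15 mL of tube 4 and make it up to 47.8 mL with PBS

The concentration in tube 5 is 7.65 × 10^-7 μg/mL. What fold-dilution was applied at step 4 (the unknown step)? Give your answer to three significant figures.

Step 1: 0.28 mL brought to 15.1 mL → factor 15.1/0.28 = 53.929
Step 2: 1.85 mL brought to 8.6 mL → factor 8.6/1.85 = 4.6486
Step 3: 400 μL brought to 6 mL → factor 6000/400 = 15
Step 4: unknown factor x
Step 5: 1.15 mL brought to 47.8 mL → factor 47.8/1.15 = 41.565
Product of known-step factors = 1.563 × 10^5
Overall factor = 12.0 μg/mL / (7.65 × 10^-7 μg/mL) = 1.5686 × 10^7
x = 1.5686 × 10^7 / 1.563 × 10^5 = 100

100-fold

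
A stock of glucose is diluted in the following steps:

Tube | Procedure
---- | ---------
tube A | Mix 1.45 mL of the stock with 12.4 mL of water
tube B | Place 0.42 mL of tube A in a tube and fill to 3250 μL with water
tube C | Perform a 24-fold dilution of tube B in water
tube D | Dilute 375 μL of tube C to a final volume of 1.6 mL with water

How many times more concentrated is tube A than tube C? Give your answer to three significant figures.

186

Step 1: 1.45 mL + 12.4 mL = 13.85 mL total → factor 13.85/1.45 = 9.5517
Step 2: 0.42 mL brought to 3250 μL → factor 3.25/0.42 = 7.7381
Step 3: 24-fold → factor 24
Dilution factor to tube A = 9.5517; to tube C = 1773.9
[tube A]/[tube C] = (factor to tube C)/(factor to tube A) = 1773.9/9.5517 = 186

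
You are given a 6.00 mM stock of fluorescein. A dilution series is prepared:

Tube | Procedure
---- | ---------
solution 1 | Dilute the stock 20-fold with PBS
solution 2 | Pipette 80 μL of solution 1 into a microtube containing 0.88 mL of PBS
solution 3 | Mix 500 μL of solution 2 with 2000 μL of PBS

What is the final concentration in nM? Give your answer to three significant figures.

Step 1: 20-fold → factor 20
Step 2: 80 μL + 0.88 mL = 960 μL total → factor 960/80 = 12
Step 3: 500 μL + 2000 μL = 2500 μL total → factor 2500/500 = 5
Overall dilution factor = 20 × 12 × 5 = 1200
Final = 6.00 mM / 1200 = 0.005000 mM = 5.00 × 10^3 nM

5.00 × 10^3 nM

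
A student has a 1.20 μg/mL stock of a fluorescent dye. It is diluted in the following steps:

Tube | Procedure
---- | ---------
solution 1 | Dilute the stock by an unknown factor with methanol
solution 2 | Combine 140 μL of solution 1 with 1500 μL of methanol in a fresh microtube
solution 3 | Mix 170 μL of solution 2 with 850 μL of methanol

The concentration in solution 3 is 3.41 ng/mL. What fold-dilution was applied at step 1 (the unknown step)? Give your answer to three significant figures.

Step 1: unknown factor x
Step 2: 140 μL + 1500 μL = 1640 μL total → factor 1640/140 = 11.714
Step 3: 170 μL + 850 μL = 1020 μL total → factor 1020/170 = 6
Product of known-step factors = 70.286
Overall factor = 1.20 μg/mL / (3.41 ng/mL) = 351.91
x = 351.91 / 70.286 = 5.01

5.01-fold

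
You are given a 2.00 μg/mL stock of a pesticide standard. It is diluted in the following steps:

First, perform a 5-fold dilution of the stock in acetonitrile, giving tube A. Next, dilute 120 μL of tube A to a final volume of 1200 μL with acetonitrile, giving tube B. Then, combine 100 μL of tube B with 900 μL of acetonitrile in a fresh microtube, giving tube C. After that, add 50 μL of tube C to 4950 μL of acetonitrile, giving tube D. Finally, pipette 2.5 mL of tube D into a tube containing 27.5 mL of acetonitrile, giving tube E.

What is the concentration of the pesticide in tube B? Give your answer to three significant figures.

0.0400 μg/mL

Step 1: 5-fold → factor 5
Step 2: 120 μL brought to 1200 μL → factor 1200/120 = 10
Dilution factor through tube B = 5 × 10 = 50
[tube B] = 2.00 μg/mL / 50 = 0.0400 μg/mL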